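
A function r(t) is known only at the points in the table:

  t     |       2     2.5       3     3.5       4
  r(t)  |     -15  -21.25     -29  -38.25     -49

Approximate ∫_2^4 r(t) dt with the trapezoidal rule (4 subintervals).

-60.25

Δt = 0.5.
T_4 = (0.5/2)·[(-15) + 2·(-21.25) + 2·(-29) + 2·(-38.25) + (-49)] = -60.25.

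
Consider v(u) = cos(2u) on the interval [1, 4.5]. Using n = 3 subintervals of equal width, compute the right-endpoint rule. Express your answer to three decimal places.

Δu = (4.5 − 1)/3 = 7/6.
Right endpoints: 13/6, 10/3, 4.5.
v(13/6) ≈ -0.370, v(10/3) ≈ 0.927, v(4.5) ≈ -0.911.
Sum = Δu · [v(13/6) + v(10/3) + v(4.5)].
Sum ≈ -0.413.

-0.413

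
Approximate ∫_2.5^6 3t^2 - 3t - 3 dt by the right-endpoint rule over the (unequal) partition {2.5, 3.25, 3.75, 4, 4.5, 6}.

Subinterval widths: 0.75, 0.5, 0.25, 0.5, 1.5.
Right endpoints: 3.25, 3.75, 4, 4.5, 6.
f(3.25) = 18.9375, f(3.75) = 27.9375, f(4) = 33, f(4.5) = 44.25, f(6) = 87.
Sum = Σ Δt_i · f(t_i).
Sum = 189.046875.

189.046875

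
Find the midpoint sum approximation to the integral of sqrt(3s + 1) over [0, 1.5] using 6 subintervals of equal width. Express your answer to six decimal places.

Δs = (1.5 − 0)/6 = 0.25.
Midpoints: 0.125, 0.375, 0.625, 0.875, 1.125, 1.375.
f(0.125) ≈ 1.172604, f(0.375) ≈ 1.457738, f(0.625) ≈ 1.695582, f(0.875) ≈ 1.903943, f(1.125) ≈ 2.091650, f(1.375) ≈ 2.263846.
Sum = Δs · [f(0.125) + f(0.375) + f(0.625) + ...].
Sum ≈ 2.646341.

2.646341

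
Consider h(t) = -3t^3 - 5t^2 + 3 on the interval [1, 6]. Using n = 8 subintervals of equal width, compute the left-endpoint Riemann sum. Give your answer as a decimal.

Δt = (6 − 1)/8 = 0.625.
Left endpoints: 1, 1.625, 2.25, 2.875, 3.5, 4.125, 4.75, 5.375.
h(1) = -5, h(1.625) = -11815/512, h(2.25) = -56.484375, h(2.875) = -56125/512, h(3.5) = -186.875, h(4.125) = -149835/512, h(4.75) = -431.328125, h(5.375) = -310945/512.
Sum = Δt · [h(1) + h(1.625) + h(2.25) + ...].
Sum = -1070.21484375.

-1070.21484375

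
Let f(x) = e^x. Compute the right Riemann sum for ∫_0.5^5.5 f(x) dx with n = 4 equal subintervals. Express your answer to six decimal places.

Δx = (5.5 − 0.5)/4 = 1.25.
Right endpoints: 1.75, 3, 4.25, 5.5.
f(1.75) ≈ 5.754603, f(3) ≈ 20.085537, f(4.25) ≈ 70.105412, f(5.5) ≈ 244.691932.
Sum = Δx · [f(1.75) + f(3) + f(4.25) + f(5.5)].
Sum ≈ 425.796855.

425.796855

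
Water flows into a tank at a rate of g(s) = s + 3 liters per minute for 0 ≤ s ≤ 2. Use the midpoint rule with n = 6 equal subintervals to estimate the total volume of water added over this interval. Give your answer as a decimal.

Δs = (2 − 0)/6 = 1/3.
Midpoints: 1/6, 0.5, 5/6, 7/6, 1.5, 11/6.
g(1/6) = 19/6, g(0.5) = 3.5, g(5/6) = 23/6, g(7/6) = 25/6, g(1.5) = 4.5, g(11/6) = 29/6.
Sum = Δs · [g(1/6) + g(0.5) + g(5/6) + ...].
Sum = 8.

8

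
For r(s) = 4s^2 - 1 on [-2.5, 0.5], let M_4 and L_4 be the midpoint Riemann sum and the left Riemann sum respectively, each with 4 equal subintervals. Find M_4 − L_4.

M_4 = 17.4375.
L_4 = 28.125.
M_4 − L_4 = -10.6875.

-10.6875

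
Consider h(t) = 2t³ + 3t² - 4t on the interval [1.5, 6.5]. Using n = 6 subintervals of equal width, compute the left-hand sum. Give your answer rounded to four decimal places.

829.1667

Δt = (6.5 − 1.5)/6 = 5/6.
Left endpoints: 1.5, 7/3, 19/6, 4, 29/6, 17/3.
h(1.5) = 7.5, h(7/3) = 875/27, h(19/6) = 2185/27, h(4) = 160, h(29/6) = 14935/54, h(17/3) = 11815/27.
Sum = Δt · [h(1.5) + h(7/3) + h(19/6) + ...].
Sum ≈ 829.1667.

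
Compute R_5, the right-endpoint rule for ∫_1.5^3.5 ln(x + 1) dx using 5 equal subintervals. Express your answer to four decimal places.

2.5928

Δx = (3.5 − 1.5)/5 = 0.4.
Right endpoints: 1.9, 2.3, 2.7, 3.1, 3.5.
f(1.9) ≈ 1.0647, f(2.3) ≈ 1.1939, f(2.7) ≈ 1.3083, f(3.1) ≈ 1.4110, f(3.5) ≈ 1.5041.
Sum = Δx · [f(1.9) + f(2.3) + f(2.7) + f(3.1) + f(3.5)].
Sum ≈ 2.5928.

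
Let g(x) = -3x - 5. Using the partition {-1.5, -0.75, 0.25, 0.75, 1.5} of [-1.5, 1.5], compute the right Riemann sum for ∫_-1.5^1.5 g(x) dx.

Subinterval widths: 0.75, 1, 0.5, 0.75.
Right endpoints: -0.75, 0.25, 0.75, 1.5.
g(-0.75) = -2.75, g(0.25) = -5.75, g(0.75) = -7.25, g(1.5) = -9.5.
Sum = Σ Δx_i · g(x_i).
Sum = -18.5625.

-18.5625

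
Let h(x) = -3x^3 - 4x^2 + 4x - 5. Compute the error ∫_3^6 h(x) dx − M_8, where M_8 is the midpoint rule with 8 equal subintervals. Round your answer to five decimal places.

-1.56445

Exact integral: ∫_3^6 h(x) dx = -1124.25.
M_8 ≈ -1122.6855469.
Error ≈ -1124.25 − (-1122.6855469) ≈ -1.56445.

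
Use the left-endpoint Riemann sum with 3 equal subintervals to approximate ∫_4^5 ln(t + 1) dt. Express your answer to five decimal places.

Δt = (5 − 4)/3 = 1/3.
Left endpoints: 4, 13/3, 14/3.
f(4) ≈ 1.60944, f(13/3) ≈ 1.67398, f(14/3) ≈ 1.73460.
Sum = Δt · [f(4) + f(13/3) + f(14/3)].
Sum ≈ 1.67267.

1.67267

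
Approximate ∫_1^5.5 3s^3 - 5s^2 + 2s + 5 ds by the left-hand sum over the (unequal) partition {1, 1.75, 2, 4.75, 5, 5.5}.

Subinterval widths: 0.75, 0.25, 2.75, 0.25, 0.5.
Left endpoints: 1, 1.75, 2, 4.75, 5.
f(1) = 5, f(1.75) = 9.265625, f(2) = 13, f(4.75) = 223.203125, f(5) = 265.
Sum = Σ Δs_i · f(s_i).
Sum = 230.1171875.

230.1171875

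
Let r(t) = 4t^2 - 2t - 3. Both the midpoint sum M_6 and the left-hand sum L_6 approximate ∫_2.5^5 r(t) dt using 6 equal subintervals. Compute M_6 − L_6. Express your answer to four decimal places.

14.1493

M_6 ≈ 119.438657.
L_6 ≈ 105.289352.
M_6 − L_6 ≈ 14.1493.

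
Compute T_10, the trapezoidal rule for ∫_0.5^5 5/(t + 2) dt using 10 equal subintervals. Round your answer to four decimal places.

5.1598

Δt = (5 − 0.5)/10 = 0.45.
f(0.5) = 2, f(0.95) = 100/59, f(1.4) = 25/17, f(1.85) = 100/77, f(2.3) = 50/43, f(2.75) = 20/19, f(3.2) = 25/26, f(3.65) = 100/113, f(4.1) = 50/61, f(4.55) = 100/131, f(5) = 5/7.
T_10 = (Δt/2)·[f(t_0) + 2f(t_1) + ... + 2f(t_{9}) + f(t_10)].
Sum ≈ 5.1598.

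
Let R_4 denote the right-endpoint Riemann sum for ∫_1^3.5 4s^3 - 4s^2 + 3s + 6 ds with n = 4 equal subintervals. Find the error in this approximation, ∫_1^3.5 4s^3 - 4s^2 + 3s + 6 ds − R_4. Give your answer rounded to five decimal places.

Exact integral: ∫_1^3.5 f(s) ds ≈ 125.1041667.
R_4 = 169.47265625.
Error ≈ 125.1041667 − 169.47265625 ≈ -44.36849.

-44.36849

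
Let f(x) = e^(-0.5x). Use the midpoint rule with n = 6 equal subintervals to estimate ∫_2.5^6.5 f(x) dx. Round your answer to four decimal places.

0.4932

Δx = (6.5 − 2.5)/6 = 2/3.
Midpoints: 17/6, 3.5, 25/6, 29/6, 5.5, 37/6.
f(17/6) ≈ 0.2425, f(3.5) ≈ 0.1738, f(25/6) ≈ 0.1245, f(29/6) ≈ 0.0892, f(5.5) ≈ 0.0639, f(37/6) ≈ 0.0458.
Sum = Δx · [f(17/6) + f(3.5) + f(25/6) + ...].
Sum ≈ 0.4932.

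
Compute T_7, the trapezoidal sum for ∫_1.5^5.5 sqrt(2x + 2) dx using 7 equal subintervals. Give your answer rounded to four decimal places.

Δx = (5.5 − 1.5)/7 = 4/7.
f(1.5) ≈ 2.2361, f(29/14) ≈ 2.4785, f(37/14) ≈ 2.6992, f(45/14) ≈ 2.9032, f(53/14) ≈ 3.0938, f(61/14) ≈ 3.2733, f(69/14) ≈ 3.4434, f(5.5) ≈ 3.6056.
T_7 = (Δx/2)·[f(x_0) + 2f(x_1) + ... + 2f(x_{6}) + f(x_7)].
Sum ≈ 11.8927.

11.8927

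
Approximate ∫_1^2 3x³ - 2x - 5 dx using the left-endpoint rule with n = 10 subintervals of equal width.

Δx = (2 − 1)/10 = 0.1.
Left endpoints: 1, 1.1, 1.2, 1.3, 1.4, 1.5, 1.6, 1.7, 1.8, 1.9.
f(1) = -4, f(1.1) = -3.207, f(1.2) = -2.216, f(1.3) = -1.009, f(1.4) = 0.432, f(1.5) = 2.125, f(1.6) = 4.088, f(1.7) = 6.339, f(1.8) = 8.896, f(1.9) = 11.777.
Sum = Δx · [f(1) + f(1.1) + f(1.2) + ...].
Sum = 2.3225.

2.3225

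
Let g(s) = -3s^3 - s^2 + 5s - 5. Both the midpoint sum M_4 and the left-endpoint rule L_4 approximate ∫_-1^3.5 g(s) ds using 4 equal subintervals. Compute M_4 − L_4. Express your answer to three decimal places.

M_4 ≈ -114.98291.
L_4 ≈ -64.71387.
M_4 − L_4 ≈ -50.269.

-50.269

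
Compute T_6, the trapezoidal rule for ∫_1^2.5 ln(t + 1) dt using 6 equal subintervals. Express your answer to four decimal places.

1.4973

Δt = (2.5 − 1)/6 = 0.25.
f(1) ≈ 0.6931, f(1.25) ≈ 0.8109, f(1.5) ≈ 0.9163, f(1.75) ≈ 1.0116, f(2) ≈ 1.0986, f(2.25) ≈ 1.1787, f(2.5) ≈ 1.2528.
T_6 = (Δt/2)·[f(t_0) + 2f(t_1) + ... + 2f(t_{5}) + f(t_6)].
Sum ≈ 1.4973.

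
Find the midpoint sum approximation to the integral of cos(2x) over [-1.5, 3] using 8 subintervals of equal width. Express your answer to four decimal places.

-0.0729

Δx = (3 − (-1.5))/8 = 0.5625.
Midpoints: -1.21875, -0.65625, -0.09375, 0.46875, 1.03125, 1.59375, 2.15625, 2.71875.
f(-1.21875) ≈ -0.7622, f(-0.65625) ≈ 0.2554, f(-0.09375) ≈ 0.9825, f(0.46875) ≈ 0.5918, f(1.03125) ≈ -0.4721, f(1.59375) ≈ -0.9989, f(2.15625) ≈ -0.3893, f(2.71875) ≈ 0.6632.
Sum = Δx · [f(-1.21875) + f(-0.65625) + f(-0.09375) + ...].
Sum ≈ -0.0729.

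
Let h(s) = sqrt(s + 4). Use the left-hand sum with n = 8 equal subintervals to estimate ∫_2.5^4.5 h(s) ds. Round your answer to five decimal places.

Δs = (4.5 − 2.5)/8 = 0.25.
Left endpoints: 2.5, 2.75, 3, 3.25, 3.5, 3.75, 4, 4.25.
h(2.5) ≈ 2.54951, h(2.75) ≈ 2.59808, h(3) ≈ 2.64575, h(3.25) ≈ 2.69258, h(3.5) ≈ 2.73861, h(3.75) ≈ 2.78388, h(4) ≈ 2.82843, h(4.25) ≈ 2.87228.
Sum = Δs · [h(2.5) + h(2.75) + h(3) + ...].
Sum ≈ 5.42728.

5.42728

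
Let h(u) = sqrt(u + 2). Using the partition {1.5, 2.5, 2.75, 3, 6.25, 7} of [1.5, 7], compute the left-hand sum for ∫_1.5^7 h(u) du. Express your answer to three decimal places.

Subinterval widths: 1, 0.25, 0.25, 3.25, 0.75.
Left endpoints: 1.5, 2.5, 2.75, 3, 6.25.
h(1.5) ≈ 1.871, h(2.5) ≈ 2.121, h(2.75) ≈ 2.179, h(3) ≈ 2.236, h(6.25) ≈ 2.872.
Sum = Σ Δu_i · h(u_i).
Sum ≈ 12.367.

12.367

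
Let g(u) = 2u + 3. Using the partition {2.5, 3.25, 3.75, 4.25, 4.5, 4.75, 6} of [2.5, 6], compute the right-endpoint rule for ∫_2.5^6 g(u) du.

43

Subinterval widths: 0.75, 0.5, 0.5, 0.25, 0.25, 1.25.
Right endpoints: 3.25, 3.75, 4.25, 4.5, 4.75, 6.
g(3.25) = 9.5, g(3.75) = 10.5, g(4.25) = 11.5, g(4.5) = 12, g(4.75) = 12.5, g(6) = 15.
Sum = Σ Δu_i · g(u_i).
Sum = 43.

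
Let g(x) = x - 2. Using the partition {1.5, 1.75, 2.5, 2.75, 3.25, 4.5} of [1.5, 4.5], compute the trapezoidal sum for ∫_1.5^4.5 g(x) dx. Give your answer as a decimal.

Subinterval widths: 0.25, 0.75, 0.25, 0.5, 1.25.
g(1.5) = -0.5, g(1.75) = -0.25, g(2.5) = 0.5, g(2.75) = 0.75, g(3.25) = 1.25, g(4.5) = 2.5.
On each subinterval the trapezoid contributes (Δx_i/2)·[g(x_{i-1}) + g(x_i)].
Sum = 3.

3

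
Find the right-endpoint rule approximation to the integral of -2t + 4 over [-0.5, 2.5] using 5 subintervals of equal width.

4.2

Δt = (2.5 − (-0.5))/5 = 0.6.
Right endpoints: 0.1, 0.7, 1.3, 1.9, 2.5.
f(0.1) = 3.8, f(0.7) = 2.6, f(1.3) = 1.4, f(1.9) = 0.2, f(2.5) = -1.
Sum = Δt · [f(0.1) + f(0.7) + f(1.3) + f(1.9) + f(2.5)].
Sum = 4.2.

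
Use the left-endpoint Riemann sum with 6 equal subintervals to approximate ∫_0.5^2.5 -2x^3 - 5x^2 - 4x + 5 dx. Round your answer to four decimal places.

-36.3519

Δx = (2.5 − 0.5)/6 = 1/3.
Left endpoints: 0.5, 5/6, 7/6, 1.5, 11/6, 13/6.
f(0.5) = 1.5, f(5/6) = -80/27, f(7/6) = -521/54, f(1.5) = -19, f(11/6) = -1699/54, f(13/6) = -1282/27.
Sum = Δx · [f(0.5) + f(5/6) + f(7/6) + ...].
Sum ≈ -36.3519.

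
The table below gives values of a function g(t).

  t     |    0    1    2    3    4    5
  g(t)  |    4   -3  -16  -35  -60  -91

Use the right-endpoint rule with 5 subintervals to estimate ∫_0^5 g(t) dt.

Δt = 1.
Sum = 1·[(-3) + (-16) + (-35) + (-60) + (-91)] = -205.

-205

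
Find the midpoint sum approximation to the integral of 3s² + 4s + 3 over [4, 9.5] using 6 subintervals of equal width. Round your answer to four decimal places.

957.2196

Δs = (9.5 − 4)/6 = 11/12.
Midpoints: 107/24, 5.375, 151/24, 173/24, 8.125, 217/24.
f(107/24) = 15449/192, f(5.375) = 111.171875, f(151/24) = 146.921875, f(173/24) = 36041/192, f(8.125) = 233.546875, f(217/24) = 284.421875.
Sum = Δs · [f(107/24) + f(5.375) + f(151/24) + ...].
Sum ≈ 957.2196.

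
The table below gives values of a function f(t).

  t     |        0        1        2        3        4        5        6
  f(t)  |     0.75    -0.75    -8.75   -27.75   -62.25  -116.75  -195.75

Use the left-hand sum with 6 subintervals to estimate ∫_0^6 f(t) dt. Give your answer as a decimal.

-215.5

Δt = 1.
Sum = 1·[0.75 + (-0.75) + (-8.75) + (-27.75) + (-62.25) + (-116.75)] = -215.5.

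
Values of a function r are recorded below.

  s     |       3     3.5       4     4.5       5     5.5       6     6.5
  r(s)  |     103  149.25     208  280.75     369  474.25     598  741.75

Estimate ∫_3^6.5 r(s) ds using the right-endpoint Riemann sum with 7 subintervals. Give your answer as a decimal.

Δs = 0.5.
Sum = 0.5·[149.25 + 208 + 280.75 + 369 + 474.25 + 598 + 741.75] = 1410.5.

1410.5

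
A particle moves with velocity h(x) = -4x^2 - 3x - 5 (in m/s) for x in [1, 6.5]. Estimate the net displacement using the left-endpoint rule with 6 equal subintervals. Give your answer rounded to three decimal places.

-374.102

Δx = (6.5 − 1)/6 = 11/12.
Left endpoints: 1, 23/12, 17/6, 3.75, 14/3, 67/12.
h(1) = -12, h(23/12) = -229/9, h(17/6) = -821/18, h(3.75) = -72.5, h(14/3) = -955/9, h(67/12) = -1318/9.
Sum = Δx · [h(1) + h(23/12) + h(17/6) + ...].
Sum ≈ -374.102.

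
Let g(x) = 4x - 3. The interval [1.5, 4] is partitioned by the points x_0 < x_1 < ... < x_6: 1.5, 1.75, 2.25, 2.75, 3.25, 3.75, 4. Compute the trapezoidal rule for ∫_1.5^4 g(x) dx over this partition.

Subinterval widths: 0.25, 0.5, 0.5, 0.5, 0.5, 0.25.
g(1.5) = 3, g(1.75) = 4, g(2.25) = 6, g(2.75) = 8, g(3.25) = 10, g(3.75) = 12, g(4) = 13.
On each subinterval the trapezoid contributes (Δx_i/2)·[g(x_{i-1}) + g(x_i)].
Sum = 20.

20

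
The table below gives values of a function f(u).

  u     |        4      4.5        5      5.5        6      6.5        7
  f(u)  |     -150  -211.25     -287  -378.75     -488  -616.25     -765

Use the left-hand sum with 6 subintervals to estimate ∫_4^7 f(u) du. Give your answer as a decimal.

Δu = 0.5.
Sum = 0.5·[(-150) + (-211.25) + (-287) + (-378.75) + (-488) + (-616.25)] = -1065.625.

-1065.625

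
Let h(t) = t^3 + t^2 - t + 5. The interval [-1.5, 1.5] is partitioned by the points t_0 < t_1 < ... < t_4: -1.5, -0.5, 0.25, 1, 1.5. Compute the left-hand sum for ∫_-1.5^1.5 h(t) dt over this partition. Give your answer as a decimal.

16.21484375

Subinterval widths: 1, 0.75, 0.75, 0.5.
Left endpoints: -1.5, -0.5, 0.25, 1.
h(-1.5) = 5.375, h(-0.5) = 5.625, h(0.25) = 4.828125, h(1) = 6.
Sum = Σ Δt_i · h(t_i).
Sum = 16.21484375.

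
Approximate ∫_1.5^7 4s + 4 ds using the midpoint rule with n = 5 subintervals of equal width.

Δs = (7 − 1.5)/5 = 1.1.
Midpoints: 2.05, 3.15, 4.25, 5.35, 6.45.
f(2.05) = 12.2, f(3.15) = 16.6, f(4.25) = 21, f(5.35) = 25.4, f(6.45) = 29.8.
Sum = Δs · [f(2.05) + f(3.15) + f(4.25) + f(5.35) + f(6.45)].
Sum = 115.5.

115.5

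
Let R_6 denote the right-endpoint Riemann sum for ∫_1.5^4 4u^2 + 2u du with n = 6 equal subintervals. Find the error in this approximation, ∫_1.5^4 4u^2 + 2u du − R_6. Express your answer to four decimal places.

-12.7894

Exact integral: ∫_1.5^4 f(u) du ≈ 94.583333.
R_6 ≈ 107.372685.
Error ≈ 94.583333 − 107.372685 ≈ -12.7894.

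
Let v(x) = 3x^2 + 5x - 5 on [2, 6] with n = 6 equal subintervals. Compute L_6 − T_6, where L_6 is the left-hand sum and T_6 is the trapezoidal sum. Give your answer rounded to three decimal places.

L_6 ≈ 230.22222.
T_6 ≈ 268.88889.
L_6 − T_6 ≈ -38.667.

-38.667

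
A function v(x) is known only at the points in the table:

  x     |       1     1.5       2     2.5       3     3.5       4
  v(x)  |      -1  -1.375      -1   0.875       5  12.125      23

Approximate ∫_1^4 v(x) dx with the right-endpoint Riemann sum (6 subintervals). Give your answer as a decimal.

19.3125

Δx = 0.5.
Sum = 0.5·[(-1.375) + (-1) + 0.875 + 5 + 12.125 + 23] = 19.3125.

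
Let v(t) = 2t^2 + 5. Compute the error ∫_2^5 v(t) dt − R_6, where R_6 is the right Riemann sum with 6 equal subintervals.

-10.75

Exact integral: ∫_2^5 v(t) dt = 93.
R_6 = 103.75.
Error = 93 − 103.75 = -10.75.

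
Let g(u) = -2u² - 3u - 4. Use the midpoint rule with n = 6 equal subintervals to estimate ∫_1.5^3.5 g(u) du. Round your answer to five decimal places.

Δu = (3.5 − 1.5)/6 = 1/3.
Midpoints: 5/3, 2, 7/3, 8/3, 3, 10/3.
g(5/3) = -131/9, g(2) = -18, g(7/3) = -197/9, g(8/3) = -236/9, g(3) = -31, g(10/3) = -326/9.
Sum = Δu · [g(5/3) + g(2) + g(7/3) + ...].
Sum ≈ -49.29630.

-49.29630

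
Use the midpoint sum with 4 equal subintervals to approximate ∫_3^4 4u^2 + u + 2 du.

54.8125

Δu = (4 − 3)/4 = 0.25.
Midpoints: 3.125, 3.375, 3.625, 3.875.
f(3.125) = 44.1875, f(3.375) = 50.9375, f(3.625) = 58.1875, f(3.875) = 65.9375.
Sum = Δu · [f(3.125) + f(3.375) + f(3.625) + f(3.875)].
Sum = 54.8125.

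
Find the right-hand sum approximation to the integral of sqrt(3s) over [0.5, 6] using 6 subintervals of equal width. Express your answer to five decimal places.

Δs = (6 − 0.5)/6 = 11/12.
Right endpoints: 17/12, 7/3, 3.25, 25/6, 61/12, 6.
f(17/12) ≈ 2.06155, f(7/3) ≈ 2.64575, f(3.25) ≈ 3.12250, f(25/6) ≈ 3.53553, f(61/12) ≈ 3.90512, f(6) ≈ 4.24264.
Sum = Δs · [f(17/12) + f(7/3) + f(3.25) + ...].
Sum ≈ 17.88701.

17.88701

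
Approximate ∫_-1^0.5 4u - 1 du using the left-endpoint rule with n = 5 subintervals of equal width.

Δu = (0.5 − (-1))/5 = 0.3.
Left endpoints: -1, -0.7, -0.4, -0.1, 0.2.
f(-1) = -5, f(-0.7) = -3.8, f(-0.4) = -2.6, f(-0.1) = -1.4, f(0.2) = -0.2.
Sum = Δu · [f(-1) + f(-0.7) + f(-0.4) + f(-0.1) + f(0.2)].
Sum = -3.9.

-3.9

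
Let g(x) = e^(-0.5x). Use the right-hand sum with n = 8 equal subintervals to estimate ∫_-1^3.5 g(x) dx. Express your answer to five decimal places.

2.55449

Δx = (3.5 − (-1))/8 = 0.5625.
Right endpoints: -0.4375, 0.125, 0.6875, 1.25, 1.8125, 2.375, 2.9375, 3.5.
g(-0.4375) ≈ 1.24452, g(0.125) ≈ 0.93941, g(0.6875) ≈ 0.70911, g(1.25) ≈ 0.53526, g(1.8125) ≈ 0.40404, g(2.375) ≈ 0.30498, g(2.9375) ≈ 0.23021, g(3.5) ≈ 0.17377.
Sum = Δx · [g(-0.4375) + g(0.125) + g(0.6875) + ...].
Sum ≈ 2.55449.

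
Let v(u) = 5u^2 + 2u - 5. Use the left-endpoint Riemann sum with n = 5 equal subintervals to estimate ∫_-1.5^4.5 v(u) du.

Δu = (4.5 − (-1.5))/5 = 1.2.
Left endpoints: -1.5, -0.3, 0.9, 2.1, 3.3.
v(-1.5) = 3.25, v(-0.3) = -5.15, v(0.9) = 0.85, v(2.1) = 21.25, v(3.3) = 56.05.
Sum = Δu · [v(-1.5) + v(-0.3) + v(0.9) + v(2.1) + v(3.3)].
Sum = 91.5.

91.5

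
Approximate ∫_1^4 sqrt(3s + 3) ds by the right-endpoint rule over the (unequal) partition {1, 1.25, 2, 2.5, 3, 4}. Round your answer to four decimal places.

Subinterval widths: 0.25, 0.75, 0.5, 0.5, 1.
Right endpoints: 1.25, 2, 2.5, 3, 4.
f(1.25) ≈ 2.5981, f(2) ≈ 3.0000, f(2.5) ≈ 3.2404, f(3) ≈ 3.4641, f(4) ≈ 3.8730.
Sum = Σ Δs_i · f(s_i).
Sum ≈ 10.1247.

10.1247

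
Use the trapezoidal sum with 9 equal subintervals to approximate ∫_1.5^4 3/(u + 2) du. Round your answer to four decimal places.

Δu = (4 − 1.5)/9 = 5/18.
f(1.5) = 6/7, f(16/9) = 27/34, f(37/18) = 54/73, f(7/3) = 9/13, f(47/18) = 54/83, f(26/9) = 27/44, f(19/6) = 18/31, f(31/9) = 27/49, f(67/18) = 54/103, f(4) = 0.5.
T_9 = (Δu/2)·[f(u_0) + 2f(u_1) + ... + 2f(u_{8}) + f(u_9)].
Sum ≈ 1.6180.

1.6180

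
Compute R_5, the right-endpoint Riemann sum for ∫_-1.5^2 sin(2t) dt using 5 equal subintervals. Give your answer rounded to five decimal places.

Δt = (2 − (-1.5))/5 = 0.7.
Right endpoints: -0.8, -0.1, 0.6, 1.3, 2.
f(-0.8) ≈ -0.99957, f(-0.1) ≈ -0.19867, f(0.6) ≈ 0.93204, f(1.3) ≈ 0.51550, f(2) ≈ -0.75680.
Sum = Δt · [f(-0.8) + f(-0.1) + f(0.6) + f(1.3) + f(2)].
Sum ≈ -0.35525.

-0.35525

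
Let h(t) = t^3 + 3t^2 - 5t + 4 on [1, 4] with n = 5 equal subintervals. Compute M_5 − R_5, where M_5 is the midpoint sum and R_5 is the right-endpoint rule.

M_5 = 100.305.
R_5 = 131.04.
M_5 − R_5 = -30.735.

-30.735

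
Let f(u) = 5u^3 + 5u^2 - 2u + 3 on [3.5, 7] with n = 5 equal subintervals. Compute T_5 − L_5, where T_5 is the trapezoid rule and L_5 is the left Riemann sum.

587.08125

T_5 = 3311.56875.
L_5 = 2724.4875.
T_5 − L_5 = 587.08125.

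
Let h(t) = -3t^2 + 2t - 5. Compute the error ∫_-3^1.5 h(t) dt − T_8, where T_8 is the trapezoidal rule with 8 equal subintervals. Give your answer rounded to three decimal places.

0.712

Exact integral: ∫_-3^1.5 h(t) dt = -59.625.
T_8 ≈ -60.33691.
Error ≈ -59.625 − (-60.33691) ≈ 0.712.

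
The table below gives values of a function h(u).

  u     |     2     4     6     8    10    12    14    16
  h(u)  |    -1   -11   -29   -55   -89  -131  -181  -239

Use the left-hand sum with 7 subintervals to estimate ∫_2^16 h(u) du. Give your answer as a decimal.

-994

Δu = 2.
Sum = 2·[(-1) + (-11) + (-29) + (-55) + (-89) + (-131) + (-181)] = -994.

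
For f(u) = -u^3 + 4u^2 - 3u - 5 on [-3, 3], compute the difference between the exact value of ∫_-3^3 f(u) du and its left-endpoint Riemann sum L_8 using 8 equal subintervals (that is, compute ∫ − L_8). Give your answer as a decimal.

-29.25

Exact integral: ∫_-3^3 f(u) du = 42.
L_8 = 71.25.
Error = 42 − 71.25 = -29.25.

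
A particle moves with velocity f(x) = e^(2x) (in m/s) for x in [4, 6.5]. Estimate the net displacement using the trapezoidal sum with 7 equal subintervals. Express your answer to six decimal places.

Δx = (6.5 − 4)/7 = 5/14.
f(4) ≈ 2980.957987, f(61/14) ≈ 6089.283575, f(33/7) ≈ 12438.744398, f(71/14) ≈ 25408.959902, f(38/7) ≈ 51903.570219, f(81/14) ≈ 106024.827931, f(43/7) ≈ 216579.786134, f(6.5) ≈ 442413.392009.
T_7 = (Δx/2)·[f(x_0) + 2f(x_1) + ... + 2f(x_{6}) + f(x_7)].
Sum ≈ 228979.409699.

228979.409699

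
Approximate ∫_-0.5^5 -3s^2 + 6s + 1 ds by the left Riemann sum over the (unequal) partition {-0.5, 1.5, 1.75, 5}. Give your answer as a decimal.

2.828125

Subinterval widths: 2, 0.25, 3.25.
Left endpoints: -0.5, 1.5, 1.75.
f(-0.5) = -2.75, f(1.5) = 3.25, f(1.75) = 2.3125.
Sum = Σ Δs_i · f(s_i).
Sum = 2.828125.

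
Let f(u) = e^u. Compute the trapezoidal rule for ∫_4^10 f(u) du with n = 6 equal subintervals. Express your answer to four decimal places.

Δu = (10 − 4)/6 = 1.
f(4) ≈ 54.5982, f(5) ≈ 148.4132, f(6) ≈ 403.4288, f(7) ≈ 1096.6332, f(8) ≈ 2980.9580, f(9) ≈ 8103.0839, f(10) ≈ 22026.4658.
T_6 = (Δu/2)·[f(u_0) + 2f(u_1) + ... + 2f(u_{5}) + f(u_6)].
Sum ≈ 23773.0490.

23773.0490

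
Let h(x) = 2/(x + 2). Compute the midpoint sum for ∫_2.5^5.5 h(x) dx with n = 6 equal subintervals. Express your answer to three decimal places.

Δx = (5.5 − 2.5)/6 = 0.5.
Midpoints: 2.75, 3.25, 3.75, 4.25, 4.75, 5.25.
h(2.75) = 8/19, h(3.25) = 8/21, h(3.75) = 8/23, h(4.25) = 0.32, h(4.75) = 8/27, h(5.25) = 8/29.
Sum = Δx · [h(2.75) + h(3.25) + h(3.75) + ...].
Sum ≈ 1.021.

1.021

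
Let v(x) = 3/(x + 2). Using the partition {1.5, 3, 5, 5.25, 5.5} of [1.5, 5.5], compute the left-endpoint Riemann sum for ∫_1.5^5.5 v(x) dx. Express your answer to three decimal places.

Subinterval widths: 1.5, 2, 0.25, 0.25.
Left endpoints: 1.5, 3, 5, 5.25.
v(1.5) = 6/7, v(3) = 0.6, v(5) = 3/7, v(5.25) = 12/29.
Sum = Σ Δx_i · v(x_i).
Sum ≈ 2.696.

2.696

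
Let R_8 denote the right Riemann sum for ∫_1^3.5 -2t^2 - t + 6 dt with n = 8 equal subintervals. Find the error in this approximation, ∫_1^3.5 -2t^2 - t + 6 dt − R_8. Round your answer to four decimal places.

Exact integral: ∫_1^3.5 f(t) dt ≈ -18.541667.
R_8 ≈ -22.529297.
Error ≈ -18.541667 − (-22.529297) ≈ 3.9876.

3.9876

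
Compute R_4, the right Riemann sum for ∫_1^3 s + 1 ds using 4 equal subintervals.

6.5

Δs = (3 − 1)/4 = 0.5.
Right endpoints: 1.5, 2, 2.5, 3.
f(1.5) = 2.5, f(2) = 3, f(2.5) = 3.5, f(3) = 4.
Sum = Δs · [f(1.5) + f(2) + f(2.5) + f(3)].
Sum = 6.5.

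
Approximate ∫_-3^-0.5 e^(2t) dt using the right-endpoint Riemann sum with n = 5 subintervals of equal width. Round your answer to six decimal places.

0.289028

Δt = (-0.5 − (-3))/5 = 0.5.
Right endpoints: -2.5, -2, -1.5, -1, -0.5.
f(-2.5) ≈ 0.006738, f(-2) ≈ 0.018316, f(-1.5) ≈ 0.049787, f(-1) ≈ 0.135335, f(-0.5) ≈ 0.367879.
Sum = Δt · [f(-2.5) + f(-2) + f(-1.5) + f(-1) + f(-0.5)].
Sum ≈ 0.289028.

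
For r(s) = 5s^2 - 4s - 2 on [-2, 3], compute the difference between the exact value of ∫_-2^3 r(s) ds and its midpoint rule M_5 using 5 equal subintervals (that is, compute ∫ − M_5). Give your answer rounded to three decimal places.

Exact integral: ∫_-2^3 r(s) ds ≈ 38.33333.
M_5 = 36.25.
Error ≈ 38.33333 − 36.25 ≈ 2.083.

2.083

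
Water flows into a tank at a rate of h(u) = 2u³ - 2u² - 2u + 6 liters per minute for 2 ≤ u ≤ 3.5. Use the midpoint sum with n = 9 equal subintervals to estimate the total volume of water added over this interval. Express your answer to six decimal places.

44.480903

Δu = (3.5 − 2)/9 = 1/6.
Midpoints: 25/12, 2.25, 29/12, 31/12, 2.75, 35/12, 37/12, 3.25, 41/12.
h(25/12) = 9709/864, h(2.25) = 14.15625, h(29/12) = 15305/864, h(31/12) = 18979/864, h(2.75) = 26.96875, h(35/12) = 28319/864, h(37/12) = 34081/864, h(3.25) = 47.03125, h(41/12) = 48029/864.
Sum = Δu · [h(25/12) + h(2.25) + h(29/12) + ...].
Sum ≈ 44.480903.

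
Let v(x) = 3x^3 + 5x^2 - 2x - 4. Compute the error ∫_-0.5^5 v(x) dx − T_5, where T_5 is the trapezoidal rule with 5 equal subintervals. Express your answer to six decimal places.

-28.006458

Exact integral: ∫_-0.5^5 v(x) dx ≈ 630.49479167.
T_5 = 658.50125.
Error ≈ 630.49479167 − 658.50125 ≈ -28.006458.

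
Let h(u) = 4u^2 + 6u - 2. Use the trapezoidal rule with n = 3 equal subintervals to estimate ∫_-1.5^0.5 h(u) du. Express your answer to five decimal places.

-4.74074

Δu = (0.5 − (-1.5))/3 = 2/3.
h(-1.5) = -2, h(-5/6) = -38/9, h(-1/6) = -26/9, h(0.5) = 2.
T_3 = (Δu/2)·[h(u_0) + 2h(u_1) + 2h(u_2) + h(u_3)].
Sum ≈ -4.74074.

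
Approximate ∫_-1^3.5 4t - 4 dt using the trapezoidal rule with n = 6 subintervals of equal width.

Δt = (3.5 − (-1))/6 = 0.75.
f(-1) = -8, f(-0.25) = -5, f(0.5) = -2, f(1.25) = 1, f(2) = 4, f(2.75) = 7, f(3.5) = 10.
T_6 = (Δt/2)·[f(t_0) + 2f(t_1) + ... + 2f(t_{5}) + f(t_6)].
Sum = 4.5.

4.5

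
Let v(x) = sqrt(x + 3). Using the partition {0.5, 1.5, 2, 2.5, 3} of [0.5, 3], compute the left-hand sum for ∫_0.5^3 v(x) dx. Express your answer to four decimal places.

Subinterval widths: 1, 0.5, 0.5, 0.5.
Left endpoints: 0.5, 1.5, 2, 2.5.
v(0.5) ≈ 1.8708, v(1.5) ≈ 2.1213, v(2) ≈ 2.2361, v(2.5) ≈ 2.3452.
Sum = Σ Δx_i · v(x_i).
Sum ≈ 5.2221.

5.2221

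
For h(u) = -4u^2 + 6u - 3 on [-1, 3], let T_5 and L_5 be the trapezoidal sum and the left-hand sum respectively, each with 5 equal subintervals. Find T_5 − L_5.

T_5 = -27.04.
L_5 = -23.84.
T_5 − L_5 = -3.2.

-3.2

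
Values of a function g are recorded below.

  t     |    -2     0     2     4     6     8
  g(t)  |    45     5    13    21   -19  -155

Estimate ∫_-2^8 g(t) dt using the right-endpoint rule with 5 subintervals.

-270

Δt = 2.
Sum = 2·[5 + 13 + 21 + (-19) + (-155)] = -270.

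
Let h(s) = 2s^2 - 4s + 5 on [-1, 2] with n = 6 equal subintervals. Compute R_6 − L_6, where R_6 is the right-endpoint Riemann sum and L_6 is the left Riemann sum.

-3

R_6 = 13.75.
L_6 = 16.75.
R_6 − L_6 = -3.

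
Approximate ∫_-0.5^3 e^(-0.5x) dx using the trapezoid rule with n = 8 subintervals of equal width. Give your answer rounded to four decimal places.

Δx = (3 − (-0.5))/8 = 0.4375.
f(-0.5) ≈ 1.2840, f(-0.0625) ≈ 1.0317, f(0.375) ≈ 0.8290, f(0.8125) ≈ 0.6661, f(1.25) ≈ 0.5353, f(1.6875) ≈ 0.4301, f(2.125) ≈ 0.3456, f(2.5625) ≈ 0.2777, f(3) ≈ 0.2231.
T_8 = (Δx/2)·[f(x_0) + 2f(x_1) + ... + 2f(x_{7}) + f(x_8)].
Sum ≈ 2.1302.

2.1302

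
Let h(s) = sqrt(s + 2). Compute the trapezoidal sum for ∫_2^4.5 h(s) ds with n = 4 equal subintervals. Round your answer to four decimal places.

5.7128

Δs = (4.5 − 2)/4 = 0.625.
h(2) ≈ 2.0000, h(2.625) ≈ 2.1506, h(3.25) ≈ 2.2913, h(3.875) ≈ 2.4238, h(4.5) ≈ 2.5495.
T_4 = (Δs/2)·[h(s_0) + 2h(s_1) + 2h(s_2) + 2h(s_3) + h(s_4)].
Sum ≈ 5.7128.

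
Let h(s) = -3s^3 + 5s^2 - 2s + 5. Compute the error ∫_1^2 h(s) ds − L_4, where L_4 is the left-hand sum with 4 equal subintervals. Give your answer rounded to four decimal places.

Exact integral: ∫_1^2 h(s) ds ≈ 2.416667.
L_4 = 3.328125.
Error ≈ 2.416667 − 3.328125 ≈ -0.9115.

-0.9115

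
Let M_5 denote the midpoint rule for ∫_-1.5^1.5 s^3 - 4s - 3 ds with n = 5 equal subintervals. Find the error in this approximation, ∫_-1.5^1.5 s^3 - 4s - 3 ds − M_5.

0

Exact integral: ∫_-1.5^1.5 f(s) ds = -9.
M_5 = -9.
Error = -9 − (-9) = 0.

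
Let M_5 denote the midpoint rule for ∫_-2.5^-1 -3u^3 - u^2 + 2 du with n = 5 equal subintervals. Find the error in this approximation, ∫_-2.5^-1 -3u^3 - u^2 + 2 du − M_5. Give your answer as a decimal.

Exact integral: ∫_-2.5^-1 f(u) du = 26.671875.
M_5 = 26.5059375.
Error = 26.671875 − 26.5059375 = 0.1659375.

0.1659375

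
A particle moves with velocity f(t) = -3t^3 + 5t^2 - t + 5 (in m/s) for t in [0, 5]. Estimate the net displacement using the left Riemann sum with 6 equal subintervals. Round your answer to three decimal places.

-151.794

Δt = (5 − 0)/6 = 5/6.
Left endpoints: 0, 5/6, 5/3, 2.5, 10/3, 25/6.
f(0) = 5, f(5/6) = 425/72, f(5/3) = 10/3, f(2.5) = -13.125, f(10/3) = -485/9, f(25/6) = -129.375.
Sum = Δt · [f(0) + f(5/6) + f(5/3) + ...].
Sum ≈ -151.794.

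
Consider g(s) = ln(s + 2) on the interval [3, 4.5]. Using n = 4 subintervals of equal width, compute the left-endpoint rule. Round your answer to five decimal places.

2.56979

Δs = (4.5 − 3)/4 = 0.375.
Left endpoints: 3, 3.375, 3.75, 4.125.
g(3) ≈ 1.60944, g(3.375) ≈ 1.68176, g(3.75) ≈ 1.74920, g(4.125) ≈ 1.81238.
Sum = Δs · [g(3) + g(3.375) + g(3.75) + g(4.125)].
Sum ≈ 2.56979.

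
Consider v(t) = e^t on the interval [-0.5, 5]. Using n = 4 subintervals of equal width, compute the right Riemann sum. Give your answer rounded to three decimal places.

272.009

Δt = (5 − (-0.5))/4 = 1.375.
Right endpoints: 0.875, 2.25, 3.625, 5.
v(0.875) ≈ 2.399, v(2.25) ≈ 9.488, v(3.625) ≈ 37.525, v(5) ≈ 148.413.
Sum = Δt · [v(0.875) + v(2.25) + v(3.625) + v(5)].
Sum ≈ 272.009.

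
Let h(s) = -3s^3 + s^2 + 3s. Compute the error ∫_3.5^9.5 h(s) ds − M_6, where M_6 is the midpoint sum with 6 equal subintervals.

Exact integral: ∫_3.5^9.5 h(s) ds = -5607.75.
M_6 = -5579.
Error = -5607.75 − (-5579) = -28.75.

-28.75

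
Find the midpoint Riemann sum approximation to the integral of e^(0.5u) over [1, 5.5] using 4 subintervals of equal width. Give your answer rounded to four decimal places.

27.6222

Δu = (5.5 − 1)/4 = 1.125.
Midpoints: 1.5625, 2.6875, 3.8125, 4.9375.
f(1.5625) ≈ 2.1842, f(2.6875) ≈ 3.8334, f(3.8125) ≈ 6.7278, f(4.9375) ≈ 11.8077.
Sum = Δu · [f(1.5625) + f(2.6875) + f(3.8125) + f(4.9375)].
Sum ≈ 27.6222.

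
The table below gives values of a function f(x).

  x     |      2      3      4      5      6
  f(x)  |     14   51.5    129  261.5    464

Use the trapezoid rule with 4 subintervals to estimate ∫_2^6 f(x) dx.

Δx = 1.
T_4 = (1/2)·[14 + 2·51.5 + 2·129 + 2·261.5 + 464] = 681.

681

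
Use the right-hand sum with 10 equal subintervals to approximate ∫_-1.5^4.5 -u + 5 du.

Δu = (4.5 − (-1.5))/10 = 0.6.
Right endpoints: -0.9, -0.3, 0.3, 0.9, 1.5, 2.1, 2.7, 3.3, 3.9, 4.5.
f(-0.9) = 5.9, f(-0.3) = 5.3, f(0.3) = 4.7, f(0.9) = 4.1, f(1.5) = 3.5, f(2.1) = 2.9, f(2.7) = 2.3, f(3.3) = 1.7, f(3.9) = 1.1, f(4.5) = 0.5.
Sum = Δu · [f(-0.9) + f(-0.3) + f(0.3) + ...].
Sum = 19.2.

19.2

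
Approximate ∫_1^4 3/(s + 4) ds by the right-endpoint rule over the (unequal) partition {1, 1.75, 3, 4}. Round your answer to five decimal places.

Subinterval widths: 0.75, 1.25, 1.
Right endpoints: 1.75, 3, 4.
f(1.75) = 12/23, f(3) = 3/7, f(4) = 0.375.
Sum = Σ Δs_i · f(s_i).
Sum ≈ 1.30202.

1.30202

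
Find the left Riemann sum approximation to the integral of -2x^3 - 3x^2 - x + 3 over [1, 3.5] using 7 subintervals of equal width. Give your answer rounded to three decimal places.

Δx = (3.5 − 1)/7 = 5/14.
Left endpoints: 1, 19/14, 12/7, 29/14, 17/7, 39/14, 22/7.
f(1) = -3, f(19/14) = -6093/686, f(12/7) = -6039/343, f(29/14) = -10194/343, f(17/7) = -15699/343, f(39/14) = -45483/686, f(22/7) = -31509/343.
Sum = Δx · [f(1) + f(19/14) + f(12/7) + ...].
Sum ≈ -93.980.

-93.980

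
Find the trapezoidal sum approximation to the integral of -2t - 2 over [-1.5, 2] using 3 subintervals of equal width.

Δt = (2 − (-1.5))/3 = 7/6.
f(-1.5) = 1, f(-1/3) = -4/3, f(5/6) = -11/3, f(2) = -6.
T_3 = (Δt/2)·[f(t_0) + 2f(t_1) + 2f(t_2) + f(t_3)].
Sum = -8.75.

-8.75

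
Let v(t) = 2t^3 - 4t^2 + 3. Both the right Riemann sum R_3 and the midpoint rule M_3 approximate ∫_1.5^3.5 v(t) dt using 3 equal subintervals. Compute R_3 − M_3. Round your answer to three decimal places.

15.444

R_3 ≈ 40.46296.
M_3 ≈ 25.01852.
R_3 − M_3 ≈ 15.444.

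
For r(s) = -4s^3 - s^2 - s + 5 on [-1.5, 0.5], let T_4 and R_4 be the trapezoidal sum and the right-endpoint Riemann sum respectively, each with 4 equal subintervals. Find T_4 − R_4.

3.5

T_4 = 15.25.
R_4 = 11.75.
T_4 − R_4 = 3.5.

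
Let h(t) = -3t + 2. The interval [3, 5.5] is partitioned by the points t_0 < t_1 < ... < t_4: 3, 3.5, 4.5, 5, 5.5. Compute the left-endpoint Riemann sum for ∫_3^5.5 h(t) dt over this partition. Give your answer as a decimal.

-24.25

Subinterval widths: 0.5, 1, 0.5, 0.5.
Left endpoints: 3, 3.5, 4.5, 5.
h(3) = -7, h(3.5) = -8.5, h(4.5) = -11.5, h(5) = -13.
Sum = Σ Δt_i · h(t_i).
Sum = -24.25.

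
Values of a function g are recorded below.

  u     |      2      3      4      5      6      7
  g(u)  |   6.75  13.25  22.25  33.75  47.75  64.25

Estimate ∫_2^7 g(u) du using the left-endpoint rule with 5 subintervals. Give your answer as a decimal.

123.75

Δu = 1.
Sum = 1·[6.75 + 13.25 + 22.25 + 33.75 + 47.75] = 123.75.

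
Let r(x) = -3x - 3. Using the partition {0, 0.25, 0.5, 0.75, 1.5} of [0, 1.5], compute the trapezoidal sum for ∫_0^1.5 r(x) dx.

-7.875

Subinterval widths: 0.25, 0.25, 0.25, 0.75.
r(0) = -3, r(0.25) = -3.75, r(0.5) = -4.5, r(0.75) = -5.25, r(1.5) = -7.5.
On each subinterval the trapezoid contributes (Δx_i/2)·[r(x_{i-1}) + r(x_i)].
Sum = -7.875.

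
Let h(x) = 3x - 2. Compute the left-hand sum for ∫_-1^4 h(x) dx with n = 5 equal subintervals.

Δx = (4 − (-1))/5 = 1.
Left endpoints: -1, 0, 1, 2, 3.
h(-1) = -5, h(0) = -2, h(1) = 1, h(2) = 4, h(3) = 7.
Sum = Δx · [h(-1) + h(0) + h(1) + h(2) + h(3)].
Sum = 5.

5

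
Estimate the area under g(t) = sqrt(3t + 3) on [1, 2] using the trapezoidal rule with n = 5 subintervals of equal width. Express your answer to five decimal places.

Δt = (2 − 1)/5 = 0.2.
g(1) ≈ 2.44949, g(1.2) ≈ 2.56905, g(1.4) ≈ 2.68328, g(1.6) ≈ 2.79285, g(1.8) ≈ 2.89828, g(2) ≈ 3.00000.
T_5 = (Δt/2)·[g(t_0) + 2g(t_1) + ... + 2g(t_{4}) + g(t_5)].
Sum ≈ 2.73364.

2.73364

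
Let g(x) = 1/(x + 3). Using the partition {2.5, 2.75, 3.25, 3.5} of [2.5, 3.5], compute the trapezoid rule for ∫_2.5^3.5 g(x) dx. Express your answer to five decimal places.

0.16718

Subinterval widths: 0.25, 0.5, 0.25.
g(2.5) = 2/11, g(2.75) = 4/23, g(3.25) = 0.16, g(3.5) = 2/13.
On each subinterval the trapezoid contributes (Δx_i/2)·[g(x_{i-1}) + g(x_i)].
Sum ≈ 0.16718.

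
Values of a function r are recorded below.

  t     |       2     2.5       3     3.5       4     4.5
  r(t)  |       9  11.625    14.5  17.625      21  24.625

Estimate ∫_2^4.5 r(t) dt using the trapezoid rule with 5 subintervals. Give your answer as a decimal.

Δt = 0.5.
T_5 = (0.5/2)·[9 + 2·11.625 + 2·14.5 + 2·17.625 + 2·21 + 24.625] = 40.78125.

40.78125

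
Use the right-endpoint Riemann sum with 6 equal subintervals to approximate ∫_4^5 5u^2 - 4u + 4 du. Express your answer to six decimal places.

91.106481

Δu = (5 − 4)/6 = 1/6.
Right endpoints: 25/6, 13/3, 4.5, 14/3, 29/6, 5.
f(25/6) = 2669/36, f(13/3) = 725/9, f(4.5) = 87.25, f(14/3) = 848/9, f(29/6) = 3653/36, f(5) = 109.
Sum = Δu · [f(25/6) + f(13/3) + f(4.5) + ...].
Sum ≈ 91.106481.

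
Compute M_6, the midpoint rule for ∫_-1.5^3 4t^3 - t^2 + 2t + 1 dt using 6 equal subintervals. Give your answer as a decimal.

Δt = (3 − (-1.5))/6 = 0.75.
Midpoints: -1.125, -0.375, 0.375, 1.125, 1.875, 2.625.
f(-1.125) = -8.2109375, f(-0.375) = -0.1015625, f(0.375) = 1.8203125, f(1.125) = 7.6796875, f(1.875) = 27.6015625, f(2.625) = 71.7109375.
Sum = Δt · [f(-1.125) + f(-0.375) + f(0.375) + ...].
Sum = 75.375.

75.375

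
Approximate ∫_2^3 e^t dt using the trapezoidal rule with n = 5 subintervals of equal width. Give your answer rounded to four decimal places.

Δt = (3 − 2)/5 = 0.2.
f(2) ≈ 7.3891, f(2.2) ≈ 9.0250, f(2.4) ≈ 11.0232, f(2.6) ≈ 13.4637, f(2.8) ≈ 16.4446, f(3) ≈ 20.0855.
T_5 = (Δt/2)·[f(t_0) + 2f(t_1) + ... + 2f(t_{4}) + f(t_5)].
Sum ≈ 12.7388.

12.7388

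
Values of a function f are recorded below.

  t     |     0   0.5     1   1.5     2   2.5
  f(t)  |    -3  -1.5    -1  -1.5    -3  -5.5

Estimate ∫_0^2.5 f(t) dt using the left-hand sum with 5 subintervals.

Δt = 0.5.
Sum = 0.5·[(-3) + (-1.5) + (-1) + (-1.5) + (-3)] = -5.

-5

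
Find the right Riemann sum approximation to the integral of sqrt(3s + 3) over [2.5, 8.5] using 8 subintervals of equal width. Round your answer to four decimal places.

27.0282

Δs = (8.5 − 2.5)/8 = 0.75.
Right endpoints: 3.25, 4, 4.75, 5.5, 6.25, 7, 7.75, 8.5.
f(3.25) ≈ 3.5707, f(4) ≈ 3.8730, f(4.75) ≈ 4.1533, f(5.5) ≈ 4.4159, f(6.25) ≈ 4.6637, f(7) ≈ 4.8990, f(7.75) ≈ 5.1235, f(8.5) ≈ 5.3385.
Sum = Δs · [f(3.25) + f(4) + f(4.75) + ...].
Sum ≈ 27.0282.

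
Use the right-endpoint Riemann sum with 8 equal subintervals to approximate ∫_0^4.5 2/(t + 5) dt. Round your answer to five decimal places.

1.23194

Δt = (4.5 − 0)/8 = 0.5625.
Right endpoints: 0.5625, 1.125, 1.6875, 2.25, 2.8125, 3.375, 3.9375, 4.5.
f(0.5625) = 32/89, f(1.125) = 16/49, f(1.6875) = 32/107, f(2.25) = 8/29, f(2.8125) = 0.256, f(3.375) = 16/67, f(3.9375) = 32/143, f(4.5) = 4/19.
Sum = Δt · [f(0.5625) + f(1.125) + f(1.6875) + ...].
Sum ≈ 1.23194.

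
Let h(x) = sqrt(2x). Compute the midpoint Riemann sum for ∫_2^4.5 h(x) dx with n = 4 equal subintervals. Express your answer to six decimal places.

Δx = (4.5 − 2)/4 = 0.625.
Midpoints: 2.3125, 2.9375, 3.5625, 4.1875.
h(2.3125) ≈ 2.150581, h(2.9375) ≈ 2.423840, h(3.5625) ≈ 2.669270, h(4.1875) ≈ 2.893959.
Sum = Δx · [h(2.3125) + h(2.9375) + h(3.5625) + h(4.1875)].
Sum ≈ 6.336031.

6.336031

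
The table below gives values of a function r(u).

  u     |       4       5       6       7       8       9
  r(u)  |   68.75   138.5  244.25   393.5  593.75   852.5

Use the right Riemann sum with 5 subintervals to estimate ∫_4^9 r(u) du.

2222.5

Δu = 1.
Sum = 1·[138.5 + 244.25 + 393.5 + 593.75 + 852.5] = 2222.5.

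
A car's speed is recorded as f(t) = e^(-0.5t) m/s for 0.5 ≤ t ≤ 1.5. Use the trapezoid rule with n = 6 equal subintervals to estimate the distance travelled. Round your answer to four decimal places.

Δt = (1.5 − 0.5)/6 = 1/6.
f(0.5) ≈ 0.7788, f(2/3) ≈ 0.7165, f(5/6) ≈ 0.6592, f(1) ≈ 0.6065, f(7/6) ≈ 0.5580, f(4/3) ≈ 0.5134, f(1.5) ≈ 0.4724.
T_6 = (Δt/2)·[f(t_0) + 2f(t_1) + ... + 2f(t_{5}) + f(t_6)].
Sum ≈ 0.6132.

0.6132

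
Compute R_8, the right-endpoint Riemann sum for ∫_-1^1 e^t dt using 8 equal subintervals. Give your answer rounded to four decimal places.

Δt = (1 − (-1))/8 = 0.25.
Right endpoints: -0.75, -0.5, -0.25, 0, 0.25, 0.5, 0.75, 1.
f(-0.75) ≈ 0.4724, f(-0.5) ≈ 0.6065, f(-0.25) ≈ 0.7788, f(0) ≈ 1.0000, f(0.25) ≈ 1.2840, f(0.5) ≈ 1.6487, f(0.75) ≈ 2.1170, f(1) ≈ 2.7183.
Sum = Δt · [f(-0.75) + f(-0.5) + f(-0.25) + ...].
Sum ≈ 2.6564.

2.6564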